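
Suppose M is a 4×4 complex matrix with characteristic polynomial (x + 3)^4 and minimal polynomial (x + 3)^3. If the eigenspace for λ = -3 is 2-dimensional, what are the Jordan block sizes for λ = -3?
Block sizes for λ = -3: [3, 1]

Step 1 — from the characteristic polynomial, algebraic multiplicity of λ = -3 is 4. From dim ker(M − (-3)·I) = 2, there are exactly 2 Jordan blocks for λ = -3.
Step 2 — from the minimal polynomial, the factor (x + 3)^3 tells us the largest block for λ = -3 has size 3.
Step 3 — with total size 4, 2 blocks, and largest block 3, the block sizes (in nonincreasing order) are [3, 1].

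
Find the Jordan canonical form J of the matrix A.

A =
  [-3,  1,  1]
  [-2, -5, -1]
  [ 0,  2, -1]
J_3(-3)

The characteristic polynomial is
  det(x·I − A) = x^3 + 9*x^2 + 27*x + 27 = (x + 3)^3

Eigenvalues and multiplicities (the geometric multiplicity of λ is n − rank(A − λI), which equals the number of Jordan blocks for λ):
  λ = -3: algebraic multiplicity = 3, geometric multiplicity = 1

Determining the block sizes for each eigenvalue:
  λ = -3: one block (gm = 1), so the single block has size am = 3 → block sizes [3]

Assembling the blocks gives a Jordan form
J =
  [-3,  1,  0]
  [ 0, -3,  1]
  [ 0,  0, -3]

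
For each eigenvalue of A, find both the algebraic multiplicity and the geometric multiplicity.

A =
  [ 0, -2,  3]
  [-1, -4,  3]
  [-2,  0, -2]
λ = -2: alg = 3, geom = 1

Step 1 — factor the characteristic polynomial to read off the algebraic multiplicities:
  χ_A(x) = (x + 2)^3

Step 2 — compute geometric multiplicities via the rank-nullity identity g(λ) = n − rank(A − λI):
  rank(A − (-2)·I) = 2, so dim ker(A − (-2)·I) = n − 2 = 1

Summary:
  λ = -2: algebraic multiplicity = 3, geometric multiplicity = 1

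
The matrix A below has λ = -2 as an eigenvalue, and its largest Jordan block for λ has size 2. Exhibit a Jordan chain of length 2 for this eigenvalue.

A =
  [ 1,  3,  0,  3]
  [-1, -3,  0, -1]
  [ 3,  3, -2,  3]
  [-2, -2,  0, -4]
A Jordan chain for λ = -2 of length 2:
v_1 = (3, -1, 3, -2)ᵀ
v_2 = (1, 0, 0, 0)ᵀ

Let N = A − (-2)·I. We want v_2 with N^2 v_2 = 0 but N^1 v_2 ≠ 0; then v_{j-1} := N · v_j for j = 2, …, 2.

Pick v_2 = (1, 0, 0, 0)ᵀ.
Then v_1 = N · v_2 = (3, -1, 3, -2)ᵀ.

Sanity check: (A − (-2)·I) v_1 = (0, 0, 0, 0)ᵀ = 0. ✓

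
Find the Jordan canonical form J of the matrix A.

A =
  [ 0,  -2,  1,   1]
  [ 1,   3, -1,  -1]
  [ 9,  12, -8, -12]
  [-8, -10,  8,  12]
J_2(1) ⊕ J_1(1) ⊕ J_1(4)

The characteristic polynomial is
  det(x·I − A) = x^4 - 7*x^3 + 15*x^2 - 13*x + 4 = (x - 4)*(x - 1)^3

Eigenvalues and multiplicities (the geometric multiplicity of λ is n − rank(A − λI), which equals the number of Jordan blocks for λ):
  λ = 1: algebraic multiplicity = 3, geometric multiplicity = 2
  λ = 4: algebraic multiplicity = 1, geometric multiplicity = 1

Determining the block sizes for each eigenvalue:
  λ = 1: 2 blocks summing to 3 forces exactly one block of size 2 and the rest size 1 → block sizes [2, 1]
  λ = 4: one block (gm = 1), so the single block has size am = 1 → block sizes [1]

Assembling the blocks gives a Jordan form
J =
  [1, 1, 0, 0]
  [0, 1, 0, 0]
  [0, 0, 1, 0]
  [0, 0, 0, 4]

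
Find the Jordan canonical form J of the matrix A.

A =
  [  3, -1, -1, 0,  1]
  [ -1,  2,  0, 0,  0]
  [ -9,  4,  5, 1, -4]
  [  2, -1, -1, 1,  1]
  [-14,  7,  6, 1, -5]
J_2(1) ⊕ J_2(1) ⊕ J_1(2)

The characteristic polynomial is
  det(x·I − A) = x^5 - 6*x^4 + 14*x^3 - 16*x^2 + 9*x - 2 = (x - 2)*(x - 1)^4

Eigenvalues and multiplicities (the geometric multiplicity of λ is n − rank(A − λI), which equals the number of Jordan blocks for λ):
  λ = 1: algebraic multiplicity = 4, geometric multiplicity = 2
  λ = 2: algebraic multiplicity = 1, geometric multiplicity = 1

Determining the block sizes for each eigenvalue:
  λ = 1: with am = 4 and gm = 2, the partition is not yet determined (e.g. several partitions of 4 into 2 parts exist). Let N = A − (1)·I. Computing rank(N^1) = 3, rank(N^2) = 1; the number of blocks of size ≥ j is rank(N^{j−1}) − rank(N^j), giving [2, 2]. So we have 2 block(s) of size 2 → block sizes [2, 2]
  λ = 2: one block (gm = 1), so the single block has size am = 1 → block sizes [1]

Assembling the blocks gives a Jordan form
J =
  [1, 1, 0, 0, 0]
  [0, 1, 0, 0, 0]
  [0, 0, 1, 1, 0]
  [0, 0, 0, 1, 0]
  [0, 0, 0, 0, 2]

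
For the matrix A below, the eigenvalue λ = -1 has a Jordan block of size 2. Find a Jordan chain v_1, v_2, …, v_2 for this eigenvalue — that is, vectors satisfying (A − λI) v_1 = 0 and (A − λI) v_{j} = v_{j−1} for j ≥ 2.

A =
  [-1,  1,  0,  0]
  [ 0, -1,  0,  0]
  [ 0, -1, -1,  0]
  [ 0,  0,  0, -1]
A Jordan chain for λ = -1 of length 2:
v_1 = (1, 0, -1, 0)ᵀ
v_2 = (0, 1, 0, 0)ᵀ

Let N = A − (-1)·I. We want v_2 with N^2 v_2 = 0 but N^1 v_2 ≠ 0; then v_{j-1} := N · v_j for j = 2, …, 2.

Pick v_2 = (0, 1, 0, 0)ᵀ.
Then v_1 = N · v_2 = (1, 0, -1, 0)ᵀ.

Sanity check: (A − (-1)·I) v_1 = (0, 0, 0, 0)ᵀ = 0. ✓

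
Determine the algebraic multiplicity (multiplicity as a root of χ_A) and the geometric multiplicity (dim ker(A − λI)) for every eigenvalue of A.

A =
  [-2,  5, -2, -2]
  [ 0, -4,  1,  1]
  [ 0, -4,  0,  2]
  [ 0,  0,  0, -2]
λ = -2: alg = 4, geom = 2

Step 1 — factor the characteristic polynomial to read off the algebraic multiplicities:
  χ_A(x) = (x + 2)^4

Step 2 — compute geometric multiplicities via the rank-nullity identity g(λ) = n − rank(A − λI):
  rank(A − (-2)·I) = 2, so dim ker(A − (-2)·I) = n − 2 = 2

Summary:
  λ = -2: algebraic multiplicity = 4, geometric multiplicity = 2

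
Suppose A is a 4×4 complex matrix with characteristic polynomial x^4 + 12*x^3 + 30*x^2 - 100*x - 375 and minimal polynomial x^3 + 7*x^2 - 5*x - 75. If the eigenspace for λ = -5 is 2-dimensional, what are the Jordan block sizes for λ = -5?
Block sizes for λ = -5: [2, 1]

Step 1 — from the characteristic polynomial, algebraic multiplicity of λ = -5 is 3. From dim ker(A − (-5)·I) = 2, there are exactly 2 Jordan blocks for λ = -5.
Step 2 — from the minimal polynomial, the factor (x + 5)^2 tells us the largest block for λ = -5 has size 2.
Step 3 — with total size 3, 2 blocks, and largest block 2, the block sizes (in nonincreasing order) are [2, 1].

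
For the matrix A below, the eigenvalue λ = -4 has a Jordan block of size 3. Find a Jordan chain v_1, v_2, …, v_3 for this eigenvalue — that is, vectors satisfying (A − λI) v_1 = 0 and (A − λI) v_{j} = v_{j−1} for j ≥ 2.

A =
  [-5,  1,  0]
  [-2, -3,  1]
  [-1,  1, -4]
A Jordan chain for λ = -4 of length 3:
v_1 = (-1, -1, -1)ᵀ
v_2 = (-1, -2, -1)ᵀ
v_3 = (1, 0, 0)ᵀ

Let N = A − (-4)·I. We want v_3 with N^3 v_3 = 0 but N^2 v_3 ≠ 0; then v_{j-1} := N · v_j for j = 3, …, 2.

Pick v_3 = (1, 0, 0)ᵀ.
Then v_2 = N · v_3 = (-1, -2, -1)ᵀ.
Then v_1 = N · v_2 = (-1, -1, -1)ᵀ.

Sanity check: (A − (-4)·I) v_1 = (0, 0, 0)ᵀ = 0. ✓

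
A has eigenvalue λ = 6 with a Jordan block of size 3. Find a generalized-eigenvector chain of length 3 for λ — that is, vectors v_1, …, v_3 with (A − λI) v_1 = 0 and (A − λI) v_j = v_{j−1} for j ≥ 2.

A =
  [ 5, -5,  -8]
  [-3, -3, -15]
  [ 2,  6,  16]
A Jordan chain for λ = 6 of length 3:
v_1 = (2, 6, -4)ᵀ
v_2 = (-5, -9, 6)ᵀ
v_3 = (0, 1, 0)ᵀ

Let N = A − (6)·I. We want v_3 with N^3 v_3 = 0 but N^2 v_3 ≠ 0; then v_{j-1} := N · v_j for j = 3, …, 2.

Pick v_3 = (0, 1, 0)ᵀ.
Then v_2 = N · v_3 = (-5, -9, 6)ᵀ.
Then v_1 = N · v_2 = (2, 6, -4)ᵀ.

Sanity check: (A − (6)·I) v_1 = (0, 0, 0)ᵀ = 0. ✓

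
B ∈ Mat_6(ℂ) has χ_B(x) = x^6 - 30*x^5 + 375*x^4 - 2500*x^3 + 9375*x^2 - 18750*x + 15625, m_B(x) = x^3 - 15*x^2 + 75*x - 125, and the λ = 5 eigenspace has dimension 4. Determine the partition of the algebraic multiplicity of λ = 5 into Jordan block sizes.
Block sizes for λ = 5: [3, 1, 1, 1]

Step 1 — from the characteristic polynomial, algebraic multiplicity of λ = 5 is 6. From dim ker(B − (5)·I) = 4, there are exactly 4 Jordan blocks for λ = 5.
Step 2 — from the minimal polynomial, the factor (x − 5)^3 tells us the largest block for λ = 5 has size 3.
Step 3 — with total size 6, 4 blocks, and largest block 3, the block sizes (in nonincreasing order) are [3, 1, 1, 1].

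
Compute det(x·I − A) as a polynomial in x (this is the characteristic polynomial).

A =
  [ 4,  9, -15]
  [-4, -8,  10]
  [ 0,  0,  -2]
x^3 + 6*x^2 + 12*x + 8

Expanding det(x·I − A) (e.g. by cofactor expansion or by noting that A is similar to its Jordan form J, which has the same characteristic polynomial as A) gives
  χ_A(x) = x^3 + 6*x^2 + 12*x + 8
which factors as (x + 2)^3. The eigenvalues (with algebraic multiplicities) are λ = -2 with multiplicity 3.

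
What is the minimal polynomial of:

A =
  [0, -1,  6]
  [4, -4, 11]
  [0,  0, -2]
x^3 + 6*x^2 + 12*x + 8

The characteristic polynomial is χ_A(x) = (x + 2)^3, so the eigenvalues are known. The minimal polynomial is
  m_A(x) = Π_λ (x − λ)^{k_λ}
where k_λ is the size of the *largest* Jordan block for λ (equivalently, the smallest k with (A − λI)^k v = 0 for every generalised eigenvector v of λ).

  λ = -2: largest Jordan block has size 3, contributing (x + 2)^3

So m_A(x) = (x + 2)^3 = x^3 + 6*x^2 + 12*x + 8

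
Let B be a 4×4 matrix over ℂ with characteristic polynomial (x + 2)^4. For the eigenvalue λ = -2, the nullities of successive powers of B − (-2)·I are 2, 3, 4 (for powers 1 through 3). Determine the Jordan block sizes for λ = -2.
Block sizes for λ = -2: [3, 1]

From the dimensions of kernels of powers, the number of Jordan blocks of size at least j is d_j − d_{j−1} where d_j = dim ker(N^j) (with d_0 = 0). Computing the differences gives [2, 1, 1].
The number of blocks of size exactly k is (#blocks of size ≥ k) − (#blocks of size ≥ k + 1), so the partition is: 1 block(s) of size 1, 1 block(s) of size 3.
In nonincreasing order the block sizes are [3, 1].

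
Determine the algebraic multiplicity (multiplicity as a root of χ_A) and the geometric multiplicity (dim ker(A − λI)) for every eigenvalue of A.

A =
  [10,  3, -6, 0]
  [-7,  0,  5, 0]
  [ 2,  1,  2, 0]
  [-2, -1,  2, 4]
λ = 4: alg = 4, geom = 2

Step 1 — factor the characteristic polynomial to read off the algebraic multiplicities:
  χ_A(x) = (x - 4)^4

Step 2 — compute geometric multiplicities via the rank-nullity identity g(λ) = n − rank(A − λI):
  rank(A − (4)·I) = 2, so dim ker(A − (4)·I) = n − 2 = 2

Summary:
  λ = 4: algebraic multiplicity = 4, geometric multiplicity = 2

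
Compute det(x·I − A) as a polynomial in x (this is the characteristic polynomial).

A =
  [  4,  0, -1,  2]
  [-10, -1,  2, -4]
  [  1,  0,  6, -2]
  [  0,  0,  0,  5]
x^4 - 14*x^3 + 60*x^2 - 50*x - 125

Expanding det(x·I − A) (e.g. by cofactor expansion or by noting that A is similar to its Jordan form J, which has the same characteristic polynomial as A) gives
  χ_A(x) = x^4 - 14*x^3 + 60*x^2 - 50*x - 125
which factors as (x - 5)^3*(x + 1). The eigenvalues (with algebraic multiplicities) are λ = -1 with multiplicity 1, λ = 5 with multiplicity 3.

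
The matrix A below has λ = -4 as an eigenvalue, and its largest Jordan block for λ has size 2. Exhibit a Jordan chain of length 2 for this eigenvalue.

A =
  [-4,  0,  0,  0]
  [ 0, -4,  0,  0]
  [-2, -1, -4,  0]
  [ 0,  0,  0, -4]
A Jordan chain for λ = -4 of length 2:
v_1 = (0, 0, -2, 0)ᵀ
v_2 = (1, 0, 0, 0)ᵀ

Let N = A − (-4)·I. We want v_2 with N^2 v_2 = 0 but N^1 v_2 ≠ 0; then v_{j-1} := N · v_j for j = 2, …, 2.

Pick v_2 = (1, 0, 0, 0)ᵀ.
Then v_1 = N · v_2 = (0, 0, -2, 0)ᵀ.

Sanity check: (A − (-4)·I) v_1 = (0, 0, 0, 0)ᵀ = 0. ✓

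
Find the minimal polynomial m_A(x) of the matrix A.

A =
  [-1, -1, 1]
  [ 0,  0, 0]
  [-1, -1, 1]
x^2

The characteristic polynomial is χ_A(x) = x^3, so the eigenvalues are known. The minimal polynomial is
  m_A(x) = Π_λ (x − λ)^{k_λ}
where k_λ is the size of the *largest* Jordan block for λ (equivalently, the smallest k with (A − λI)^k v = 0 for every generalised eigenvector v of λ).

  λ = 0: largest Jordan block has size 2, contributing (x − 0)^2

So m_A(x) = x^2 = x^2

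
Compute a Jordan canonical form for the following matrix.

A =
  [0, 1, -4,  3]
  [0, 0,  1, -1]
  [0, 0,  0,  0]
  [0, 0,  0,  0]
J_3(0) ⊕ J_1(0)

The characteristic polynomial is
  det(x·I − A) = x^4

Eigenvalues and multiplicities (the geometric multiplicity of λ is n − rank(A − λI), which equals the number of Jordan blocks for λ):
  λ = 0: algebraic multiplicity = 4, geometric multiplicity = 2

Determining the block sizes for each eigenvalue:
  λ = 0: with am = 4 and gm = 2, the partition is not yet determined (e.g. several partitions of 4 into 2 parts exist). Let N = A − (0)·I. Computing rank(N^1) = 2, rank(N^2) = 1, rank(N^3) = 0; the number of blocks of size ≥ j is rank(N^{j−1}) − rank(N^j), giving [2, 1, 1]. So we have 1 block(s) of size 3, 1 block(s) of size 1 → block sizes [3, 1]

Assembling the blocks gives a Jordan form
J =
  [0, 1, 0, 0]
  [0, 0, 1, 0]
  [0, 0, 0, 0]
  [0, 0, 0, 0]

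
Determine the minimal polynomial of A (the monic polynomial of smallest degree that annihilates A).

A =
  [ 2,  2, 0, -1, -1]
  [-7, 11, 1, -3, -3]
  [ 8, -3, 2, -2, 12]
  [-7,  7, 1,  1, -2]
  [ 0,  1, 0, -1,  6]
x^5 - 22*x^4 + 193*x^3 - 844*x^2 + 1840*x - 1600

The characteristic polynomial is χ_A(x) = (x - 5)^2*(x - 4)^3, so the eigenvalues are known. The minimal polynomial is
  m_A(x) = Π_λ (x − λ)^{k_λ}
where k_λ is the size of the *largest* Jordan block for λ (equivalently, the smallest k with (A − λI)^k v = 0 for every generalised eigenvector v of λ).

  λ = 4: largest Jordan block has size 3, contributing (x − 4)^3
  λ = 5: largest Jordan block has size 2, contributing (x − 5)^2

So m_A(x) = (x - 5)^2*(x - 4)^3 = x^5 - 22*x^4 + 193*x^3 - 844*x^2 + 1840*x - 1600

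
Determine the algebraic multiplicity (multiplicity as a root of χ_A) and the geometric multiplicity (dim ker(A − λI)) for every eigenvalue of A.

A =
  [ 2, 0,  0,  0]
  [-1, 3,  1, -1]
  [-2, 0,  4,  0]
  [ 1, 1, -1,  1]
λ = 2: alg = 3, geom = 2; λ = 4: alg = 1, geom = 1

Step 1 — factor the characteristic polynomial to read off the algebraic multiplicities:
  χ_A(x) = (x - 4)*(x - 2)^3

Step 2 — compute geometric multiplicities via the rank-nullity identity g(λ) = n − rank(A − λI):
  rank(A − (2)·I) = 2, so dim ker(A − (2)·I) = n − 2 = 2
  rank(A − (4)·I) = 3, so dim ker(A − (4)·I) = n − 3 = 1

Summary:
  λ = 2: algebraic multiplicity = 3, geometric multiplicity = 2
  λ = 4: algebraic multiplicity = 1, geometric multiplicity = 1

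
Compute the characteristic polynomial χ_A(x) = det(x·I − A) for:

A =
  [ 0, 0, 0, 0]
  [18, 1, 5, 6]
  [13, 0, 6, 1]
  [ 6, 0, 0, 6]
x^4 - 13*x^3 + 48*x^2 - 36*x

Expanding det(x·I − A) (e.g. by cofactor expansion or by noting that A is similar to its Jordan form J, which has the same characteristic polynomial as A) gives
  χ_A(x) = x^4 - 13*x^3 + 48*x^2 - 36*x
which factors as x*(x - 6)^2*(x - 1). The eigenvalues (with algebraic multiplicities) are λ = 0 with multiplicity 1, λ = 1 with multiplicity 1, λ = 6 with multiplicity 2.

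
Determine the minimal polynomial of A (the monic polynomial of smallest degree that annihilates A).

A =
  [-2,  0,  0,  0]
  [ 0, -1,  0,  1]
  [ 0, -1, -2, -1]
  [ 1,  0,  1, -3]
x^3 + 6*x^2 + 12*x + 8

The characteristic polynomial is χ_A(x) = (x + 2)^4, so the eigenvalues are known. The minimal polynomial is
  m_A(x) = Π_λ (x − λ)^{k_λ}
where k_λ is the size of the *largest* Jordan block for λ (equivalently, the smallest k with (A − λI)^k v = 0 for every generalised eigenvector v of λ).

  λ = -2: largest Jordan block has size 3, contributing (x + 2)^3

So m_A(x) = (x + 2)^3 = x^3 + 6*x^2 + 12*x + 8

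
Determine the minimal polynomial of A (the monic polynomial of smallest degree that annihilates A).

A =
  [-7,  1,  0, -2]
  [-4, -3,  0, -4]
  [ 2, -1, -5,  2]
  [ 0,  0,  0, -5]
x^2 + 10*x + 25

The characteristic polynomial is χ_A(x) = (x + 5)^4, so the eigenvalues are known. The minimal polynomial is
  m_A(x) = Π_λ (x − λ)^{k_λ}
where k_λ is the size of the *largest* Jordan block for λ (equivalently, the smallest k with (A − λI)^k v = 0 for every generalised eigenvector v of λ).

  λ = -5: largest Jordan block has size 2, contributing (x + 5)^2

So m_A(x) = (x + 5)^2 = x^2 + 10*x + 25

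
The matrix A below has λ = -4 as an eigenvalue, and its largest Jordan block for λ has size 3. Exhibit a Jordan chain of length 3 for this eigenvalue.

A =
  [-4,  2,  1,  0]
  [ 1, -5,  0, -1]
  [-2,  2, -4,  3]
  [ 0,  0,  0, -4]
A Jordan chain for λ = -4 of length 3:
v_1 = (1, 1, -2, 0)ᵀ
v_2 = (0, -1, 3, 0)ᵀ
v_3 = (0, 0, 0, 1)ᵀ

Let N = A − (-4)·I. We want v_3 with N^3 v_3 = 0 but N^2 v_3 ≠ 0; then v_{j-1} := N · v_j for j = 3, …, 2.

Pick v_3 = (0, 0, 0, 1)ᵀ.
Then v_2 = N · v_3 = (0, -1, 3, 0)ᵀ.
Then v_1 = N · v_2 = (1, 1, -2, 0)ᵀ.

Sanity check: (A − (-4)·I) v_1 = (0, 0, 0, 0)ᵀ = 0. ✓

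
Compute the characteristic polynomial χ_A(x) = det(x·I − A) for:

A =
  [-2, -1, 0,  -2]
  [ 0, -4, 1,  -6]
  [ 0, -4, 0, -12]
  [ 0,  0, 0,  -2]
x^4 + 8*x^3 + 24*x^2 + 32*x + 16

Expanding det(x·I − A) (e.g. by cofactor expansion or by noting that A is similar to its Jordan form J, which has the same characteristic polynomial as A) gives
  χ_A(x) = x^4 + 8*x^3 + 24*x^2 + 32*x + 16
which factors as (x + 2)^4. The eigenvalues (with algebraic multiplicities) are λ = -2 with multiplicity 4.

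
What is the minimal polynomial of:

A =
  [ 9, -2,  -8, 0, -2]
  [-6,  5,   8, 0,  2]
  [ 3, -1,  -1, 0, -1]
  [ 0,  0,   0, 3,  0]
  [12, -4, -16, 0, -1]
x^2 - 6*x + 9

The characteristic polynomial is χ_A(x) = (x - 3)^5, so the eigenvalues are known. The minimal polynomial is
  m_A(x) = Π_λ (x − λ)^{k_λ}
where k_λ is the size of the *largest* Jordan block for λ (equivalently, the smallest k with (A − λI)^k v = 0 for every generalised eigenvector v of λ).

  λ = 3: largest Jordan block has size 2, contributing (x − 3)^2

So m_A(x) = (x - 3)^2 = x^2 - 6*x + 9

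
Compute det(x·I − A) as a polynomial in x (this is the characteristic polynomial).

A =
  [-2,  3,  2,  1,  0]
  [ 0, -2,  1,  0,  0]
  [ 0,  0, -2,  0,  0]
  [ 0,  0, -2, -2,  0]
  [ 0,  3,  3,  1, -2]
x^5 + 10*x^4 + 40*x^3 + 80*x^2 + 80*x + 32

Expanding det(x·I − A) (e.g. by cofactor expansion or by noting that A is similar to its Jordan form J, which has the same characteristic polynomial as A) gives
  χ_A(x) = x^5 + 10*x^4 + 40*x^3 + 80*x^2 + 80*x + 32
which factors as (x + 2)^5. The eigenvalues (with algebraic multiplicities) are λ = -2 with multiplicity 5.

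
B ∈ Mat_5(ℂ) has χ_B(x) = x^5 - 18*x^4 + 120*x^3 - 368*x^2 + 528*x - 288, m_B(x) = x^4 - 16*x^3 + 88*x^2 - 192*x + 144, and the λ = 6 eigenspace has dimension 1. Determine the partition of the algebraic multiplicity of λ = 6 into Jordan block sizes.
Block sizes for λ = 6: [2]

Step 1 — from the characteristic polynomial, algebraic multiplicity of λ = 6 is 2. From dim ker(B − (6)·I) = 1, there are exactly 1 Jordan blocks for λ = 6.
Step 2 — from the minimal polynomial, the factor (x − 6)^2 tells us the largest block for λ = 6 has size 2.
Step 3 — with total size 2, 1 blocks, and largest block 2, the block sizes (in nonincreasing order) are [2].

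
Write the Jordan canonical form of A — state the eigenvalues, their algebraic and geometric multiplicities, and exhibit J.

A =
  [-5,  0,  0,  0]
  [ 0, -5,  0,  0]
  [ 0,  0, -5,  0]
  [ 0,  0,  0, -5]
J_1(-5) ⊕ J_1(-5) ⊕ J_1(-5) ⊕ J_1(-5)

The characteristic polynomial is
  det(x·I − A) = x^4 + 20*x^3 + 150*x^2 + 500*x + 625 = (x + 5)^4

Eigenvalues and multiplicities (the geometric multiplicity of λ is n − rank(A − λI), which equals the number of Jordan blocks for λ):
  λ = -5: algebraic multiplicity = 4, geometric multiplicity = 4

Determining the block sizes for each eigenvalue:
  λ = -5: gm = am = 4, so every block has size 1 → block sizes [1, 1, 1, 1]

Assembling the blocks gives a Jordan form
J =
  [-5,  0,  0,  0]
  [ 0, -5,  0,  0]
  [ 0,  0, -5,  0]
  [ 0,  0,  0, -5]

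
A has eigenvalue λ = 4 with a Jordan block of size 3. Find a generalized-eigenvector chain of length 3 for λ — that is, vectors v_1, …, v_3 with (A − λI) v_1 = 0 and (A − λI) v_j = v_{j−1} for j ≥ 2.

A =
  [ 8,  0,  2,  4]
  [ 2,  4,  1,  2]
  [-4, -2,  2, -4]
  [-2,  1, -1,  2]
A Jordan chain for λ = 4 of length 3:
v_1 = (0, 0, -4, 2)ᵀ
v_2 = (4, 2, -4, -2)ᵀ
v_3 = (1, 0, 0, 0)ᵀ

Let N = A − (4)·I. We want v_3 with N^3 v_3 = 0 but N^2 v_3 ≠ 0; then v_{j-1} := N · v_j for j = 3, …, 2.

Pick v_3 = (1, 0, 0, 0)ᵀ.
Then v_2 = N · v_3 = (4, 2, -4, -2)ᵀ.
Then v_1 = N · v_2 = (0, 0, -4, 2)ᵀ.

Sanity check: (A − (4)·I) v_1 = (0, 0, 0, 0)ᵀ = 0. ✓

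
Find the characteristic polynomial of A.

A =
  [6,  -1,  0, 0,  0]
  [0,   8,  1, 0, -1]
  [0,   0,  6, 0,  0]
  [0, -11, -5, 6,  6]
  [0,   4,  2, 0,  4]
x^5 - 30*x^4 + 360*x^3 - 2160*x^2 + 6480*x - 7776

Expanding det(x·I − A) (e.g. by cofactor expansion or by noting that A is similar to its Jordan form J, which has the same characteristic polynomial as A) gives
  χ_A(x) = x^5 - 30*x^4 + 360*x^3 - 2160*x^2 + 6480*x - 7776
which factors as (x - 6)^5. The eigenvalues (with algebraic multiplicities) are λ = 6 with multiplicity 5.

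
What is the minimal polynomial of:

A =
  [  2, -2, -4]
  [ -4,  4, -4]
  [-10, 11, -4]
x^3 - 2*x^2 - 20*x - 24

The characteristic polynomial is χ_A(x) = (x - 6)*(x + 2)^2, so the eigenvalues are known. The minimal polynomial is
  m_A(x) = Π_λ (x − λ)^{k_λ}
where k_λ is the size of the *largest* Jordan block for λ (equivalently, the smallest k with (A − λI)^k v = 0 for every generalised eigenvector v of λ).

  λ = -2: largest Jordan block has size 2, contributing (x + 2)^2
  λ = 6: largest Jordan block has size 1, contributing (x − 6)

So m_A(x) = (x - 6)*(x + 2)^2 = x^3 - 2*x^2 - 20*x - 24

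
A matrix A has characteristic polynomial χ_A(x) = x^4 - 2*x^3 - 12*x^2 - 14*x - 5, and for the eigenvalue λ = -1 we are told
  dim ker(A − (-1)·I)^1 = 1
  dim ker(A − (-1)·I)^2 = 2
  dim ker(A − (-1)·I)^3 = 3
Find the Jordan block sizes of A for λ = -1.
Block sizes for λ = -1: [3]

From the dimensions of kernels of powers, the number of Jordan blocks of size at least j is d_j − d_{j−1} where d_j = dim ker(N^j) (with d_0 = 0). Computing the differences gives [1, 1, 1].
The number of blocks of size exactly k is (#blocks of size ≥ k) − (#blocks of size ≥ k + 1), so the partition is: 1 block(s) of size 3.
In nonincreasing order the block sizes are [3].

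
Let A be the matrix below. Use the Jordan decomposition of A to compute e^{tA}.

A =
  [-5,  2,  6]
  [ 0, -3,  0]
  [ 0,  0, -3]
e^{tA} =
  [exp(-5*t), exp(-3*t) - exp(-5*t), 3*exp(-3*t) - 3*exp(-5*t)]
  [0, exp(-3*t), 0]
  [0, 0, exp(-3*t)]

Strategy: write A = P · J · P⁻¹ where J is a Jordan canonical form, so e^{tA} = P · e^{tJ} · P⁻¹, and e^{tJ} can be computed block-by-block.

A has Jordan form
J =
  [-5,  0,  0]
  [ 0, -3,  0]
  [ 0,  0, -3]
(up to reordering of blocks).

Per-block formulas:
  For a 1×1 block at λ = -3: exp(t · [-3]) = [e^(-3t)].
  For a 1×1 block at λ = -5: exp(t · [-5]) = [e^(-5t)].

After assembling e^{tJ} and conjugating by P, we get:

e^{tA} =
  [exp(-5*t), exp(-3*t) - exp(-5*t), 3*exp(-3*t) - 3*exp(-5*t)]
  [0, exp(-3*t), 0]
  [0, 0, exp(-3*t)]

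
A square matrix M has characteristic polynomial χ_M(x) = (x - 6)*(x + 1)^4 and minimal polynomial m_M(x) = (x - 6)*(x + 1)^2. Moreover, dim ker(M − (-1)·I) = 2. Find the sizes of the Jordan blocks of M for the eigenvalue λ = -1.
Block sizes for λ = -1: [2, 2]

Step 1 — from the characteristic polynomial, algebraic multiplicity of λ = -1 is 4. From dim ker(M − (-1)·I) = 2, there are exactly 2 Jordan blocks for λ = -1.
Step 2 — from the minimal polynomial, the factor (x + 1)^2 tells us the largest block for λ = -1 has size 2.
Step 3 — with total size 4, 2 blocks, and largest block 2, the block sizes (in nonincreasing order) are [2, 2].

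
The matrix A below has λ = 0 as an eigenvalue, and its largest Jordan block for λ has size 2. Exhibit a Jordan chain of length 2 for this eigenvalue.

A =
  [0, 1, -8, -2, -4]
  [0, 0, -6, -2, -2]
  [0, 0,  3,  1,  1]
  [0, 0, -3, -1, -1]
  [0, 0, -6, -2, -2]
A Jordan chain for λ = 0 of length 2:
v_1 = (1, 0, 0, 0, 0)ᵀ
v_2 = (0, 1, 0, 0, 0)ᵀ

Let N = A − (0)·I. We want v_2 with N^2 v_2 = 0 but N^1 v_2 ≠ 0; then v_{j-1} := N · v_j for j = 2, …, 2.

Pick v_2 = (0, 1, 0, 0, 0)ᵀ.
Then v_1 = N · v_2 = (1, 0, 0, 0, 0)ᵀ.

Sanity check: (A − (0)·I) v_1 = (0, 0, 0, 0, 0)ᵀ = 0. ✓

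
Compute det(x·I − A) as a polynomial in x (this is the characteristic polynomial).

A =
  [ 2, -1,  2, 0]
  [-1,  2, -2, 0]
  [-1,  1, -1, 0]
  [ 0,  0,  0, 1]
x^4 - 4*x^3 + 6*x^2 - 4*x + 1

Expanding det(x·I − A) (e.g. by cofactor expansion or by noting that A is similar to its Jordan form J, which has the same characteristic polynomial as A) gives
  χ_A(x) = x^4 - 4*x^3 + 6*x^2 - 4*x + 1
which factors as (x - 1)^4. The eigenvalues (with algebraic multiplicities) are λ = 1 with multiplicity 4.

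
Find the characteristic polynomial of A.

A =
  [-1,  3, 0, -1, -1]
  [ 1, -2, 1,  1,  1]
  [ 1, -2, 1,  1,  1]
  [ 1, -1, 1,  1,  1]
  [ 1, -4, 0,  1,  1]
x^5

Expanding det(x·I − A) (e.g. by cofactor expansion or by noting that A is similar to its Jordan form J, which has the same characteristic polynomial as A) gives
  χ_A(x) = x^5
which factors as x^5. The eigenvalues (with algebraic multiplicities) are λ = 0 with multiplicity 5.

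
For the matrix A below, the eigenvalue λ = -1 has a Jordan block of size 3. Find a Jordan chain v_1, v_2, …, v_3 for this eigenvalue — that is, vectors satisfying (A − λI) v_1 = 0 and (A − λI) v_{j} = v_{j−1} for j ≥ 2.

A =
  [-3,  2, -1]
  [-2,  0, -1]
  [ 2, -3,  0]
A Jordan chain for λ = -1 of length 3:
v_1 = (-2, 0, 4)ᵀ
v_2 = (-2, -2, 2)ᵀ
v_3 = (1, 0, 0)ᵀ

Let N = A − (-1)·I. We want v_3 with N^3 v_3 = 0 but N^2 v_3 ≠ 0; then v_{j-1} := N · v_j for j = 3, …, 2.

Pick v_3 = (1, 0, 0)ᵀ.
Then v_2 = N · v_3 = (-2, -2, 2)ᵀ.
Then v_1 = N · v_2 = (-2, 0, 4)ᵀ.

Sanity check: (A − (-1)·I) v_1 = (0, 0, 0)ᵀ = 0. ✓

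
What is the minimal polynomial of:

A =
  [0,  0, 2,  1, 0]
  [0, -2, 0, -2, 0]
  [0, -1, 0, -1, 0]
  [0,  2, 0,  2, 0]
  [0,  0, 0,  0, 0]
x^2

The characteristic polynomial is χ_A(x) = x^5, so the eigenvalues are known. The minimal polynomial is
  m_A(x) = Π_λ (x − λ)^{k_λ}
where k_λ is the size of the *largest* Jordan block for λ (equivalently, the smallest k with (A − λI)^k v = 0 for every generalised eigenvector v of λ).

  λ = 0: largest Jordan block has size 2, contributing (x − 0)^2

So m_A(x) = x^2 = x^2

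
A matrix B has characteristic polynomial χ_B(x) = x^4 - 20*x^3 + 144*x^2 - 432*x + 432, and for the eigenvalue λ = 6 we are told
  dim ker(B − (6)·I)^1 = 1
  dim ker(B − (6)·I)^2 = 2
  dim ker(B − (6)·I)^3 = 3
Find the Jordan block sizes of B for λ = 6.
Block sizes for λ = 6: [3]

From the dimensions of kernels of powers, the number of Jordan blocks of size at least j is d_j − d_{j−1} where d_j = dim ker(N^j) (with d_0 = 0). Computing the differences gives [1, 1, 1].
The number of blocks of size exactly k is (#blocks of size ≥ k) − (#blocks of size ≥ k + 1), so the partition is: 1 block(s) of size 3.
In nonincreasing order the block sizes are [3].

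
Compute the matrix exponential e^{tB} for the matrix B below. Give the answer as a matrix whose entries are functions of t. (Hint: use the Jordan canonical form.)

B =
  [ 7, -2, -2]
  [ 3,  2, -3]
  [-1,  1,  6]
e^{tB} =
  [2*t*exp(5*t) + exp(5*t), -2*t*exp(5*t), -2*t*exp(5*t)]
  [3*t*exp(5*t), -3*t*exp(5*t) + exp(5*t), -3*t*exp(5*t)]
  [-t*exp(5*t), t*exp(5*t), t*exp(5*t) + exp(5*t)]

Strategy: write B = P · J · P⁻¹ where J is a Jordan canonical form, so e^{tB} = P · e^{tJ} · P⁻¹, and e^{tJ} can be computed block-by-block.

B has Jordan form
J =
  [5, 1, 0]
  [0, 5, 0]
  [0, 0, 5]
(up to reordering of blocks).

Per-block formulas:
  For a 1×1 block at λ = 5: exp(t · [5]) = [e^(5t)].
  For a 2×2 Jordan block J_2(5): exp(t · J_2(5)) = e^(5t)·(I + t·N), where N is the 2×2 nilpotent shift.

After assembling e^{tJ} and conjugating by P, we get:

e^{tB} =
  [2*t*exp(5*t) + exp(5*t), -2*t*exp(5*t), -2*t*exp(5*t)]
  [3*t*exp(5*t), -3*t*exp(5*t) + exp(5*t), -3*t*exp(5*t)]
  [-t*exp(5*t), t*exp(5*t), t*exp(5*t) + exp(5*t)]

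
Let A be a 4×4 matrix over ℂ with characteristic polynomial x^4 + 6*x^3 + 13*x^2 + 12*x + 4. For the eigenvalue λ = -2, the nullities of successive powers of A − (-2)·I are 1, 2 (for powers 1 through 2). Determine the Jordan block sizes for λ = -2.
Block sizes for λ = -2: [2]

From the dimensions of kernels of powers, the number of Jordan blocks of size at least j is d_j − d_{j−1} where d_j = dim ker(N^j) (with d_0 = 0). Computing the differences gives [1, 1].
The number of blocks of size exactly k is (#blocks of size ≥ k) − (#blocks of size ≥ k + 1), so the partition is: 1 block(s) of size 2.
In nonincreasing order the block sizes are [2].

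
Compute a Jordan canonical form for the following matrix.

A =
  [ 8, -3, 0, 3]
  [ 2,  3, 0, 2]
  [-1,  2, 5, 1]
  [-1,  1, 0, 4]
J_2(5) ⊕ J_2(5)

The characteristic polynomial is
  det(x·I − A) = x^4 - 20*x^3 + 150*x^2 - 500*x + 625 = (x - 5)^4

Eigenvalues and multiplicities (the geometric multiplicity of λ is n − rank(A − λI), which equals the number of Jordan blocks for λ):
  λ = 5: algebraic multiplicity = 4, geometric multiplicity = 2

Determining the block sizes for each eigenvalue:
  λ = 5: with am = 4 and gm = 2, the partition is not yet determined (e.g. several partitions of 4 into 2 parts exist). Let N = A − (5)·I. Computing rank(N^1) = 2, rank(N^2) = 0; the number of blocks of size ≥ j is rank(N^{j−1}) − rank(N^j), giving [2, 2]. So we have 2 block(s) of size 2 → block sizes [2, 2]

Assembling the blocks gives a Jordan form
J =
  [5, 1, 0, 0]
  [0, 5, 0, 0]
  [0, 0, 5, 1]
  [0, 0, 0, 5]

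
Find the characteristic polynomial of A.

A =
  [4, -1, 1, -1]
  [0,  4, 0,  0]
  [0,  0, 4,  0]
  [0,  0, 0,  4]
x^4 - 16*x^3 + 96*x^2 - 256*x + 256

Expanding det(x·I − A) (e.g. by cofactor expansion or by noting that A is similar to its Jordan form J, which has the same characteristic polynomial as A) gives
  χ_A(x) = x^4 - 16*x^3 + 96*x^2 - 256*x + 256
which factors as (x - 4)^4. The eigenvalues (with algebraic multiplicities) are λ = 4 with multiplicity 4.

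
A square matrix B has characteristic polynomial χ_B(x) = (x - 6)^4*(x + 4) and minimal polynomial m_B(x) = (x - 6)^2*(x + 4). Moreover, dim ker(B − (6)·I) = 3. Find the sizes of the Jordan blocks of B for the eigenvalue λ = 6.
Block sizes for λ = 6: [2, 1, 1]

Step 1 — from the characteristic polynomial, algebraic multiplicity of λ = 6 is 4. From dim ker(B − (6)·I) = 3, there are exactly 3 Jordan blocks for λ = 6.
Step 2 — from the minimal polynomial, the factor (x − 6)^2 tells us the largest block for λ = 6 has size 2.
Step 3 — with total size 4, 3 blocks, and largest block 2, the block sizes (in nonincreasing order) are [2, 1, 1].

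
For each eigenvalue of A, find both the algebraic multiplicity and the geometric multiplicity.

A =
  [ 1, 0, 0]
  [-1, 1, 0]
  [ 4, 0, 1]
λ = 1: alg = 3, geom = 2

Step 1 — factor the characteristic polynomial to read off the algebraic multiplicities:
  χ_A(x) = (x - 1)^3

Step 2 — compute geometric multiplicities via the rank-nullity identity g(λ) = n − rank(A − λI):
  rank(A − (1)·I) = 1, so dim ker(A − (1)·I) = n − 1 = 2

Summary:
  λ = 1: algebraic multiplicity = 3, geometric multiplicity = 2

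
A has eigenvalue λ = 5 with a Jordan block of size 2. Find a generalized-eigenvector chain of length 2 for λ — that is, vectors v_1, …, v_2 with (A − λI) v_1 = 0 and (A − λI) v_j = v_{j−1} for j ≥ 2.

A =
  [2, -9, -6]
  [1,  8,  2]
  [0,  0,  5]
A Jordan chain for λ = 5 of length 2:
v_1 = (-3, 1, 0)ᵀ
v_2 = (1, 0, 0)ᵀ

Let N = A − (5)·I. We want v_2 with N^2 v_2 = 0 but N^1 v_2 ≠ 0; then v_{j-1} := N · v_j for j = 2, …, 2.

Pick v_2 = (1, 0, 0)ᵀ.
Then v_1 = N · v_2 = (-3, 1, 0)ᵀ.

Sanity check: (A − (5)·I) v_1 = (0, 0, 0)ᵀ = 0. ✓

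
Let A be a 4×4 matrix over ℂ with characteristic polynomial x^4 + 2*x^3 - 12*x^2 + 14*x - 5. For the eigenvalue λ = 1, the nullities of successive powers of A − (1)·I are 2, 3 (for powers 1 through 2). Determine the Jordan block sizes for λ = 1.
Block sizes for λ = 1: [2, 1]

From the dimensions of kernels of powers, the number of Jordan blocks of size at least j is d_j − d_{j−1} where d_j = dim ker(N^j) (with d_0 = 0). Computing the differences gives [2, 1].
The number of blocks of size exactly k is (#blocks of size ≥ k) − (#blocks of size ≥ k + 1), so the partition is: 1 block(s) of size 1, 1 block(s) of size 2.
In nonincreasing order the block sizes are [2, 1].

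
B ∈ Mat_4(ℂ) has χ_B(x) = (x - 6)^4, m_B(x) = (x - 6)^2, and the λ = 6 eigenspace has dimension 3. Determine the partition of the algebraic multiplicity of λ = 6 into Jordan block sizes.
Block sizes for λ = 6: [2, 1, 1]

Step 1 — from the characteristic polynomial, algebraic multiplicity of λ = 6 is 4. From dim ker(B − (6)·I) = 3, there are exactly 3 Jordan blocks for λ = 6.
Step 2 — from the minimal polynomial, the factor (x − 6)^2 tells us the largest block for λ = 6 has size 2.
Step 3 — with total size 4, 3 blocks, and largest block 2, the block sizes (in nonincreasing order) are [2, 1, 1].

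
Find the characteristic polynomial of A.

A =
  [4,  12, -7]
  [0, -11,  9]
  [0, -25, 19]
x^3 - 12*x^2 + 48*x - 64

Expanding det(x·I − A) (e.g. by cofactor expansion or by noting that A is similar to its Jordan form J, which has the same characteristic polynomial as A) gives
  χ_A(x) = x^3 - 12*x^2 + 48*x - 64
which factors as (x - 4)^3. The eigenvalues (with algebraic multiplicities) are λ = 4 with multiplicity 3.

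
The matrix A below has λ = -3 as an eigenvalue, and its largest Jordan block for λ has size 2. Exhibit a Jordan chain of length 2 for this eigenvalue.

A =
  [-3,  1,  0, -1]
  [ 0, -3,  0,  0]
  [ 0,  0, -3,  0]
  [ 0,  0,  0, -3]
A Jordan chain for λ = -3 of length 2:
v_1 = (1, 0, 0, 0)ᵀ
v_2 = (0, 1, 0, 0)ᵀ

Let N = A − (-3)·I. We want v_2 with N^2 v_2 = 0 but N^1 v_2 ≠ 0; then v_{j-1} := N · v_j for j = 2, …, 2.

Pick v_2 = (0, 1, 0, 0)ᵀ.
Then v_1 = N · v_2 = (1, 0, 0, 0)ᵀ.

Sanity check: (A − (-3)·I) v_1 = (0, 0, 0, 0)ᵀ = 0. ✓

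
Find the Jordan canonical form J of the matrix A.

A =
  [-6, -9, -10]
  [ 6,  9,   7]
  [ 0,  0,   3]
J_1(0) ⊕ J_2(3)

The characteristic polynomial is
  det(x·I − A) = x^3 - 6*x^2 + 9*x = x*(x - 3)^2

Eigenvalues and multiplicities (the geometric multiplicity of λ is n − rank(A − λI), which equals the number of Jordan blocks for λ):
  λ = 0: algebraic multiplicity = 1, geometric multiplicity = 1
  λ = 3: algebraic multiplicity = 2, geometric multiplicity = 1

Determining the block sizes for each eigenvalue:
  λ = 0: one block (gm = 1), so the single block has size am = 1 → block sizes [1]
  λ = 3: one block (gm = 1), so the single block has size am = 2 → block sizes [2]

Assembling the blocks gives a Jordan form
J =
  [0, 0, 0]
  [0, 3, 1]
  [0, 0, 3]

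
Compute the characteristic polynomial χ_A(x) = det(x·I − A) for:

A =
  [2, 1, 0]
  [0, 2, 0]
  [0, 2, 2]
x^3 - 6*x^2 + 12*x - 8

Expanding det(x·I − A) (e.g. by cofactor expansion or by noting that A is similar to its Jordan form J, which has the same characteristic polynomial as A) gives
  χ_A(x) = x^3 - 6*x^2 + 12*x - 8
which factors as (x - 2)^3. The eigenvalues (with algebraic multiplicities) are λ = 2 with multiplicity 3.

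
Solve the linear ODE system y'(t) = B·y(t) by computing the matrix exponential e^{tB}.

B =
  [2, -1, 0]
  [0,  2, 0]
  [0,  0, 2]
e^{tB} =
  [exp(2*t), -t*exp(2*t), 0]
  [0, exp(2*t), 0]
  [0, 0, exp(2*t)]

Strategy: write B = P · J · P⁻¹ where J is a Jordan canonical form, so e^{tB} = P · e^{tJ} · P⁻¹, and e^{tJ} can be computed block-by-block.

B has Jordan form
J =
  [2, 1, 0]
  [0, 2, 0]
  [0, 0, 2]
(up to reordering of blocks).

Per-block formulas:
  For a 1×1 block at λ = 2: exp(t · [2]) = [e^(2t)].
  For a 2×2 Jordan block J_2(2): exp(t · J_2(2)) = e^(2t)·(I + t·N), where N is the 2×2 nilpotent shift.

After assembling e^{tJ} and conjugating by P, we get:

e^{tB} =
  [exp(2*t), -t*exp(2*t), 0]
  [0, exp(2*t), 0]
  [0, 0, exp(2*t)]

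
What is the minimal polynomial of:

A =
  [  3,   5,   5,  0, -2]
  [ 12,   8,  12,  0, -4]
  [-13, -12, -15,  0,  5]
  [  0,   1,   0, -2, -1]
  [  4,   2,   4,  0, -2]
x^4 + 6*x^3 + 12*x^2 + 8*x

The characteristic polynomial is χ_A(x) = x*(x + 2)^4, so the eigenvalues are known. The minimal polynomial is
  m_A(x) = Π_λ (x − λ)^{k_λ}
where k_λ is the size of the *largest* Jordan block for λ (equivalently, the smallest k with (A − λI)^k v = 0 for every generalised eigenvector v of λ).

  λ = -2: largest Jordan block has size 3, contributing (x + 2)^3
  λ = 0: largest Jordan block has size 1, contributing (x − 0)

So m_A(x) = x*(x + 2)^3 = x^4 + 6*x^3 + 12*x^2 + 8*x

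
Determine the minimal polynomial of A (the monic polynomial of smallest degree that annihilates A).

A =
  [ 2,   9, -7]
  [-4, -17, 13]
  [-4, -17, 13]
x^3 + 2*x^2

The characteristic polynomial is χ_A(x) = x^2*(x + 2), so the eigenvalues are known. The minimal polynomial is
  m_A(x) = Π_λ (x − λ)^{k_λ}
where k_λ is the size of the *largest* Jordan block for λ (equivalently, the smallest k with (A − λI)^k v = 0 for every generalised eigenvector v of λ).

  λ = -2: largest Jordan block has size 1, contributing (x + 2)
  λ = 0: largest Jordan block has size 2, contributing (x − 0)^2

So m_A(x) = x^2*(x + 2) = x^3 + 2*x^2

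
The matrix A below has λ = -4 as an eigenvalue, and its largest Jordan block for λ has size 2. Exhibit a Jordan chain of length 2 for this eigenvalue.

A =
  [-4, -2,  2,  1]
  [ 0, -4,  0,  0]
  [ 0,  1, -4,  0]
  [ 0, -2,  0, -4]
A Jordan chain for λ = -4 of length 2:
v_1 = (-2, 0, 1, -2)ᵀ
v_2 = (0, 1, 0, 0)ᵀ

Let N = A − (-4)·I. We want v_2 with N^2 v_2 = 0 but N^1 v_2 ≠ 0; then v_{j-1} := N · v_j for j = 2, …, 2.

Pick v_2 = (0, 1, 0, 0)ᵀ.
Then v_1 = N · v_2 = (-2, 0, 1, -2)ᵀ.

Sanity check: (A − (-4)·I) v_1 = (0, 0, 0, 0)ᵀ = 0. ✓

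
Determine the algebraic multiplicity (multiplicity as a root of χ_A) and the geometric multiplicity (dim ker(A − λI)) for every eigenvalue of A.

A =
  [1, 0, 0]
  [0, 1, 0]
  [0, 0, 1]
λ = 1: alg = 3, geom = 3

Step 1 — factor the characteristic polynomial to read off the algebraic multiplicities:
  χ_A(x) = (x - 1)^3

Step 2 — compute geometric multiplicities via the rank-nullity identity g(λ) = n − rank(A − λI):
  rank(A − (1)·I) = 0, so dim ker(A − (1)·I) = n − 0 = 3

Summary:
  λ = 1: algebraic multiplicity = 3, geometric multiplicity = 3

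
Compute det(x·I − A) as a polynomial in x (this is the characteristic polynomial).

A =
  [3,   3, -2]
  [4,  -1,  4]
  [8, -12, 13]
x^3 - 15*x^2 + 75*x - 125

Expanding det(x·I − A) (e.g. by cofactor expansion or by noting that A is similar to its Jordan form J, which has the same characteristic polynomial as A) gives
  χ_A(x) = x^3 - 15*x^2 + 75*x - 125
which factors as (x - 5)^3. The eigenvalues (with algebraic multiplicities) are λ = 5 with multiplicity 3.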